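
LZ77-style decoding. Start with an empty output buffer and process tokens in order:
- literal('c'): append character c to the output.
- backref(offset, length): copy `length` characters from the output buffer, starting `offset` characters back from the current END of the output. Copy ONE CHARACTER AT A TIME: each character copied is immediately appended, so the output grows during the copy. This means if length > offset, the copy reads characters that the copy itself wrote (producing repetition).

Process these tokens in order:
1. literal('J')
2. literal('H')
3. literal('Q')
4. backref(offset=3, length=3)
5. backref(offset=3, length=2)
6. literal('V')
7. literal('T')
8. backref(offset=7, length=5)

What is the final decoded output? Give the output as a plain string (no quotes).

Answer: JHQJHQJHVTJHQJH

Derivation:
Token 1: literal('J'). Output: "J"
Token 2: literal('H'). Output: "JH"
Token 3: literal('Q'). Output: "JHQ"
Token 4: backref(off=3, len=3). Copied 'JHQ' from pos 0. Output: "JHQJHQ"
Token 5: backref(off=3, len=2). Copied 'JH' from pos 3. Output: "JHQJHQJH"
Token 6: literal('V'). Output: "JHQJHQJHV"
Token 7: literal('T'). Output: "JHQJHQJHVT"
Token 8: backref(off=7, len=5). Copied 'JHQJH' from pos 3. Output: "JHQJHQJHVTJHQJH"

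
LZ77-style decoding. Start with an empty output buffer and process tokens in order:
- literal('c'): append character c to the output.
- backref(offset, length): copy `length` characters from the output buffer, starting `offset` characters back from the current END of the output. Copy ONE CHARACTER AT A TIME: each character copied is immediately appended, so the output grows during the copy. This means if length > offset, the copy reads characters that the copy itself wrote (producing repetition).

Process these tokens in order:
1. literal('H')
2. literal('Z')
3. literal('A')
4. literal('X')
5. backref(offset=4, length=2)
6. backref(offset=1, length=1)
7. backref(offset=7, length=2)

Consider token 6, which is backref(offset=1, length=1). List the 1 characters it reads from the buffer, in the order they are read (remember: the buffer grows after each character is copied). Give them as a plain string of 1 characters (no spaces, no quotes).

Token 1: literal('H'). Output: "H"
Token 2: literal('Z'). Output: "HZ"
Token 3: literal('A'). Output: "HZA"
Token 4: literal('X'). Output: "HZAX"
Token 5: backref(off=4, len=2). Copied 'HZ' from pos 0. Output: "HZAXHZ"
Token 6: backref(off=1, len=1). Buffer before: "HZAXHZ" (len 6)
  byte 1: read out[5]='Z', append. Buffer now: "HZAXHZZ"

Answer: Z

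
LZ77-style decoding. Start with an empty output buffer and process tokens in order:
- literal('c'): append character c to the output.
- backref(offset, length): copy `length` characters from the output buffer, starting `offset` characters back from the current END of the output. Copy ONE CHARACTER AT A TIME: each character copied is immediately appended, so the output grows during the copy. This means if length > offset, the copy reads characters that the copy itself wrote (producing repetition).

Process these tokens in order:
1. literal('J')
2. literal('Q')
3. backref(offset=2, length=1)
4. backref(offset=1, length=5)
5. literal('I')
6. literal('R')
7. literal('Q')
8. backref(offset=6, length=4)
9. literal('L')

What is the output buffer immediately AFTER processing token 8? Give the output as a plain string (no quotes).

Token 1: literal('J'). Output: "J"
Token 2: literal('Q'). Output: "JQ"
Token 3: backref(off=2, len=1). Copied 'J' from pos 0. Output: "JQJ"
Token 4: backref(off=1, len=5) (overlapping!). Copied 'JJJJJ' from pos 2. Output: "JQJJJJJJ"
Token 5: literal('I'). Output: "JQJJJJJJI"
Token 6: literal('R'). Output: "JQJJJJJJIR"
Token 7: literal('Q'). Output: "JQJJJJJJIRQ"
Token 8: backref(off=6, len=4). Copied 'JJJI' from pos 5. Output: "JQJJJJJJIRQJJJI"

Answer: JQJJJJJJIRQJJJI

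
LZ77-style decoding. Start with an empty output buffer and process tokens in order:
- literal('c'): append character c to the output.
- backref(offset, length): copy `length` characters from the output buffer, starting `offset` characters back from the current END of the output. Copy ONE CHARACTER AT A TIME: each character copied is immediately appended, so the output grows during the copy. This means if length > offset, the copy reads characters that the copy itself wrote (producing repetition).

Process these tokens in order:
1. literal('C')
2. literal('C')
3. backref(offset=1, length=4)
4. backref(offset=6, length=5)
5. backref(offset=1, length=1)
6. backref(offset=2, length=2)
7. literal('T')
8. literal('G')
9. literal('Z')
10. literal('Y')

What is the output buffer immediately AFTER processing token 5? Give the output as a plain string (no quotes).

Answer: CCCCCCCCCCCC

Derivation:
Token 1: literal('C'). Output: "C"
Token 2: literal('C'). Output: "CC"
Token 3: backref(off=1, len=4) (overlapping!). Copied 'CCCC' from pos 1. Output: "CCCCCC"
Token 4: backref(off=6, len=5). Copied 'CCCCC' from pos 0. Output: "CCCCCCCCCCC"
Token 5: backref(off=1, len=1). Copied 'C' from pos 10. Output: "CCCCCCCCCCCC"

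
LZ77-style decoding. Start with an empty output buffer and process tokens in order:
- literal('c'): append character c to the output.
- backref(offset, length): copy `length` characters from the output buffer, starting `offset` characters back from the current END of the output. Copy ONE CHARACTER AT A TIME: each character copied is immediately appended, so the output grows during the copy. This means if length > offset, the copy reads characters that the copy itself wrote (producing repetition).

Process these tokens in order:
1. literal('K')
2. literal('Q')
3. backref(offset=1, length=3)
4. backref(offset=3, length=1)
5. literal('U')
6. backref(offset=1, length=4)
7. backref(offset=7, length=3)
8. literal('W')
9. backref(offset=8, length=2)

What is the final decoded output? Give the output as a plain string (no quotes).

Token 1: literal('K'). Output: "K"
Token 2: literal('Q'). Output: "KQ"
Token 3: backref(off=1, len=3) (overlapping!). Copied 'QQQ' from pos 1. Output: "KQQQQ"
Token 4: backref(off=3, len=1). Copied 'Q' from pos 2. Output: "KQQQQQ"
Token 5: literal('U'). Output: "KQQQQQU"
Token 6: backref(off=1, len=4) (overlapping!). Copied 'UUUU' from pos 6. Output: "KQQQQQUUUUU"
Token 7: backref(off=7, len=3). Copied 'QQU' from pos 4. Output: "KQQQQQUUUUUQQU"
Token 8: literal('W'). Output: "KQQQQQUUUUUQQUW"
Token 9: backref(off=8, len=2). Copied 'UU' from pos 7. Output: "KQQQQQUUUUUQQUWUU"

Answer: KQQQQQUUUUUQQUWUU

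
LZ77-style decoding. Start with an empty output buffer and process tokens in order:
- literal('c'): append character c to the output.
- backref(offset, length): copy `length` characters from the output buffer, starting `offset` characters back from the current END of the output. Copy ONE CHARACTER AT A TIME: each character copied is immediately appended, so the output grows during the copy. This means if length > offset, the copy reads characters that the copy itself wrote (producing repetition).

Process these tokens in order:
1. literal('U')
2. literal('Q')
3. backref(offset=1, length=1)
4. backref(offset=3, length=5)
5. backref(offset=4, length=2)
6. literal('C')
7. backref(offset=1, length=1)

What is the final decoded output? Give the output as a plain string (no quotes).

Token 1: literal('U'). Output: "U"
Token 2: literal('Q'). Output: "UQ"
Token 3: backref(off=1, len=1). Copied 'Q' from pos 1. Output: "UQQ"
Token 4: backref(off=3, len=5) (overlapping!). Copied 'UQQUQ' from pos 0. Output: "UQQUQQUQ"
Token 5: backref(off=4, len=2). Copied 'QQ' from pos 4. Output: "UQQUQQUQQQ"
Token 6: literal('C'). Output: "UQQUQQUQQQC"
Token 7: backref(off=1, len=1). Copied 'C' from pos 10. Output: "UQQUQQUQQQCC"

Answer: UQQUQQUQQQCC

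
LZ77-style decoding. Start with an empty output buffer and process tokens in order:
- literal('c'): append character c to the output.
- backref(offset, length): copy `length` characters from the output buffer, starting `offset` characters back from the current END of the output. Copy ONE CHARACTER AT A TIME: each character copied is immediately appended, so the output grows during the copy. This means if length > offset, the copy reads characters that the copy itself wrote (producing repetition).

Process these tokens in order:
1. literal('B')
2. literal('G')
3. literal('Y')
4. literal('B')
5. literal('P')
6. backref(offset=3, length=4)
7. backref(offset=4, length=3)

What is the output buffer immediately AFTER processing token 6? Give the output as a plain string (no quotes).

Token 1: literal('B'). Output: "B"
Token 2: literal('G'). Output: "BG"
Token 3: literal('Y'). Output: "BGY"
Token 4: literal('B'). Output: "BGYB"
Token 5: literal('P'). Output: "BGYBP"
Token 6: backref(off=3, len=4) (overlapping!). Copied 'YBPY' from pos 2. Output: "BGYBPYBPY"

Answer: BGYBPYBPY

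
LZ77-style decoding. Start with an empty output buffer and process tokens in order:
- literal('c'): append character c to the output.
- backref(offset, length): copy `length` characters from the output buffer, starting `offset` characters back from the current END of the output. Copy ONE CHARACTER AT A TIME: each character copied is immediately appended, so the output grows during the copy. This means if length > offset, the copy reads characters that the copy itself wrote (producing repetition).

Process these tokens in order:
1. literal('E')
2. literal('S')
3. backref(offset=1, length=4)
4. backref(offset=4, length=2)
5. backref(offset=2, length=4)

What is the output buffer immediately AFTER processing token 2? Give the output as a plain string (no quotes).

Token 1: literal('E'). Output: "E"
Token 2: literal('S'). Output: "ES"

Answer: ES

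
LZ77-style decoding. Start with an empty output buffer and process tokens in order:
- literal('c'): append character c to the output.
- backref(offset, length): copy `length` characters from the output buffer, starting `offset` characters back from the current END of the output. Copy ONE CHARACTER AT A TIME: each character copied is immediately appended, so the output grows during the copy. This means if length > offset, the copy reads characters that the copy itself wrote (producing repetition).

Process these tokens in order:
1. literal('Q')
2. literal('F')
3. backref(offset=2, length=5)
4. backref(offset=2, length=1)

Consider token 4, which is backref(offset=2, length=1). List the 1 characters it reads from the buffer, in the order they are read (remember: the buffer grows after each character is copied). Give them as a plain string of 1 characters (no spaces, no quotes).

Token 1: literal('Q'). Output: "Q"
Token 2: literal('F'). Output: "QF"
Token 3: backref(off=2, len=5) (overlapping!). Copied 'QFQFQ' from pos 0. Output: "QFQFQFQ"
Token 4: backref(off=2, len=1). Buffer before: "QFQFQFQ" (len 7)
  byte 1: read out[5]='F', append. Buffer now: "QFQFQFQF"

Answer: F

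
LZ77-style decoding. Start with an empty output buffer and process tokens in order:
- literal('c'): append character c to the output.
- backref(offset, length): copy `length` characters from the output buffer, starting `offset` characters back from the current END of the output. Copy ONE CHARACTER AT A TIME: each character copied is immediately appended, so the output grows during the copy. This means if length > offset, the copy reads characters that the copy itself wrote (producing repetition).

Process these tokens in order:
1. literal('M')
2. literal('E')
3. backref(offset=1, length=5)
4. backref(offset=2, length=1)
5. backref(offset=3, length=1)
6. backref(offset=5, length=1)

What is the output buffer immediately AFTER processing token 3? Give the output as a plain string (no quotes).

Token 1: literal('M'). Output: "M"
Token 2: literal('E'). Output: "ME"
Token 3: backref(off=1, len=5) (overlapping!). Copied 'EEEEE' from pos 1. Output: "MEEEEEE"

Answer: MEEEEEE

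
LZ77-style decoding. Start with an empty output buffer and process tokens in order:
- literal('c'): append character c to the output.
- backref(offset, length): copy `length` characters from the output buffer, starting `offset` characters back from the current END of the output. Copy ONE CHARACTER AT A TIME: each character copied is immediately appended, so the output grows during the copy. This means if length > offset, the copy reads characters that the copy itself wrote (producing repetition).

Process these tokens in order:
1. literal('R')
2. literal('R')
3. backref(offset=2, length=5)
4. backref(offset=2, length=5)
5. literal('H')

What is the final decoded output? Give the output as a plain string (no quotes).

Token 1: literal('R'). Output: "R"
Token 2: literal('R'). Output: "RR"
Token 3: backref(off=2, len=5) (overlapping!). Copied 'RRRRR' from pos 0. Output: "RRRRRRR"
Token 4: backref(off=2, len=5) (overlapping!). Copied 'RRRRR' from pos 5. Output: "RRRRRRRRRRRR"
Token 5: literal('H'). Output: "RRRRRRRRRRRRH"

Answer: RRRRRRRRRRRRH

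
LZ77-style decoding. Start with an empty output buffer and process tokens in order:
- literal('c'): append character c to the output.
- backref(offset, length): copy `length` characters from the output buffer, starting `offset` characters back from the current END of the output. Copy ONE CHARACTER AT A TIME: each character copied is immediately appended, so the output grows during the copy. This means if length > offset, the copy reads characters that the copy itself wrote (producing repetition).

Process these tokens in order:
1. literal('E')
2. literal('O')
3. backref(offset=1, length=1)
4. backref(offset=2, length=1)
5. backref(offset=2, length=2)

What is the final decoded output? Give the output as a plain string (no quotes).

Answer: EOOOOO

Derivation:
Token 1: literal('E'). Output: "E"
Token 2: literal('O'). Output: "EO"
Token 3: backref(off=1, len=1). Copied 'O' from pos 1. Output: "EOO"
Token 4: backref(off=2, len=1). Copied 'O' from pos 1. Output: "EOOO"
Token 5: backref(off=2, len=2). Copied 'OO' from pos 2. Output: "EOOOOO"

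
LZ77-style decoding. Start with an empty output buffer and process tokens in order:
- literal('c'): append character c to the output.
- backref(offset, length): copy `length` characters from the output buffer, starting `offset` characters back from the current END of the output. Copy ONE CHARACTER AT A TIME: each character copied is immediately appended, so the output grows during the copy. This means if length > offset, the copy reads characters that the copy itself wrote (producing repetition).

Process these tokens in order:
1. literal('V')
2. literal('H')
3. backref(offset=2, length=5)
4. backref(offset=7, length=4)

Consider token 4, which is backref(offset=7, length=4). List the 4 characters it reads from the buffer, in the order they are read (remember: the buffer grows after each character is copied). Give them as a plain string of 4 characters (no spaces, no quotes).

Answer: VHVH

Derivation:
Token 1: literal('V'). Output: "V"
Token 2: literal('H'). Output: "VH"
Token 3: backref(off=2, len=5) (overlapping!). Copied 'VHVHV' from pos 0. Output: "VHVHVHV"
Token 4: backref(off=7, len=4). Buffer before: "VHVHVHV" (len 7)
  byte 1: read out[0]='V', append. Buffer now: "VHVHVHVV"
  byte 2: read out[1]='H', append. Buffer now: "VHVHVHVVH"
  byte 3: read out[2]='V', append. Buffer now: "VHVHVHVVHV"
  byte 4: read out[3]='H', append. Buffer now: "VHVHVHVVHVH"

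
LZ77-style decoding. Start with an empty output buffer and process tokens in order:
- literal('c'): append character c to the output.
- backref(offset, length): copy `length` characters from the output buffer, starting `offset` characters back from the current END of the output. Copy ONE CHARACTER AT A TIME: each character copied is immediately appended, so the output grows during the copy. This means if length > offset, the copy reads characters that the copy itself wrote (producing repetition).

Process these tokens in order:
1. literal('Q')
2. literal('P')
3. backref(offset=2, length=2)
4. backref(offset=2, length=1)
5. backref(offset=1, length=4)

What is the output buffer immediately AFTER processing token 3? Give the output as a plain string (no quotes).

Token 1: literal('Q'). Output: "Q"
Token 2: literal('P'). Output: "QP"
Token 3: backref(off=2, len=2). Copied 'QP' from pos 0. Output: "QPQP"

Answer: QPQP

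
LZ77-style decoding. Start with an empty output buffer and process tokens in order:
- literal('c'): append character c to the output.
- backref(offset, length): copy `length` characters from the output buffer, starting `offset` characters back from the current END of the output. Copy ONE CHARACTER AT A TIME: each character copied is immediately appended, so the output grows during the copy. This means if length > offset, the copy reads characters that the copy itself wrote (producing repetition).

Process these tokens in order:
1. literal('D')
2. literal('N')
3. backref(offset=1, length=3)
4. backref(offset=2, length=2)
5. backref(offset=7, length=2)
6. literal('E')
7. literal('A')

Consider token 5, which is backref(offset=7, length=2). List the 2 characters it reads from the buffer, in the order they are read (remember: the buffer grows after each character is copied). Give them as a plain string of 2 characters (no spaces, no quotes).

Answer: DN

Derivation:
Token 1: literal('D'). Output: "D"
Token 2: literal('N'). Output: "DN"
Token 3: backref(off=1, len=3) (overlapping!). Copied 'NNN' from pos 1. Output: "DNNNN"
Token 4: backref(off=2, len=2). Copied 'NN' from pos 3. Output: "DNNNNNN"
Token 5: backref(off=7, len=2). Buffer before: "DNNNNNN" (len 7)
  byte 1: read out[0]='D', append. Buffer now: "DNNNNNND"
  byte 2: read out[1]='N', append. Buffer now: "DNNNNNNDN"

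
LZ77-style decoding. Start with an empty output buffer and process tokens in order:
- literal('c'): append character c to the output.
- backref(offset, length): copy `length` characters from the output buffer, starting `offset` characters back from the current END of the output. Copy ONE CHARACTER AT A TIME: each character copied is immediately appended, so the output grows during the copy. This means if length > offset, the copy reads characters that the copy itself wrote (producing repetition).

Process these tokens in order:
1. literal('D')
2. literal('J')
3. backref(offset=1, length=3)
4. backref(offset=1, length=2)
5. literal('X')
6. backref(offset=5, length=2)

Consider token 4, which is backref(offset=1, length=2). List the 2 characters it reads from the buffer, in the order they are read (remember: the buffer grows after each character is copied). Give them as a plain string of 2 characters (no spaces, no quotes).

Answer: JJ

Derivation:
Token 1: literal('D'). Output: "D"
Token 2: literal('J'). Output: "DJ"
Token 3: backref(off=1, len=3) (overlapping!). Copied 'JJJ' from pos 1. Output: "DJJJJ"
Token 4: backref(off=1, len=2). Buffer before: "DJJJJ" (len 5)
  byte 1: read out[4]='J', append. Buffer now: "DJJJJJ"
  byte 2: read out[5]='J', append. Buffer now: "DJJJJJJ"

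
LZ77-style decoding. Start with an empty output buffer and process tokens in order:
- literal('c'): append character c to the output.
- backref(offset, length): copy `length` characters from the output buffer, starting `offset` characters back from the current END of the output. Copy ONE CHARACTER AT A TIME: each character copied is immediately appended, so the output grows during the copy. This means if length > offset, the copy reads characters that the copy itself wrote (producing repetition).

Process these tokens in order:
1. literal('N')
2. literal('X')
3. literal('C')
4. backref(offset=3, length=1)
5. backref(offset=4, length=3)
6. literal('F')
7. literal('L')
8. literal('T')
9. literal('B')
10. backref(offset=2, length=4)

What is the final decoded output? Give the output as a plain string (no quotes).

Token 1: literal('N'). Output: "N"
Token 2: literal('X'). Output: "NX"
Token 3: literal('C'). Output: "NXC"
Token 4: backref(off=3, len=1). Copied 'N' from pos 0. Output: "NXCN"
Token 5: backref(off=4, len=3). Copied 'NXC' from pos 0. Output: "NXCNNXC"
Token 6: literal('F'). Output: "NXCNNXCF"
Token 7: literal('L'). Output: "NXCNNXCFL"
Token 8: literal('T'). Output: "NXCNNXCFLT"
Token 9: literal('B'). Output: "NXCNNXCFLTB"
Token 10: backref(off=2, len=4) (overlapping!). Copied 'TBTB' from pos 9. Output: "NXCNNXCFLTBTBTB"

Answer: NXCNNXCFLTBTBTB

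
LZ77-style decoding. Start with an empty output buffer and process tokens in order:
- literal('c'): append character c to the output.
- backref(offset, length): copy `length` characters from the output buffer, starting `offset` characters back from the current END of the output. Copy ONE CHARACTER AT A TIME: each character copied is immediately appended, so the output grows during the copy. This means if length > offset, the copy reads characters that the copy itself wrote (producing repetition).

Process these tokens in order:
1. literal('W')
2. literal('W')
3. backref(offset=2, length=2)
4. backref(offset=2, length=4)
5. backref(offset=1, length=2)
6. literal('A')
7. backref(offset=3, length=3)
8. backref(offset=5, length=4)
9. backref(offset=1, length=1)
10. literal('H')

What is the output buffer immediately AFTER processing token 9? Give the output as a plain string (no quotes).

Answer: WWWWWWWWWWAWWAWAWWW

Derivation:
Token 1: literal('W'). Output: "W"
Token 2: literal('W'). Output: "WW"
Token 3: backref(off=2, len=2). Copied 'WW' from pos 0. Output: "WWWW"
Token 4: backref(off=2, len=4) (overlapping!). Copied 'WWWW' from pos 2. Output: "WWWWWWWW"
Token 5: backref(off=1, len=2) (overlapping!). Copied 'WW' from pos 7. Output: "WWWWWWWWWW"
Token 6: literal('A'). Output: "WWWWWWWWWWA"
Token 7: backref(off=3, len=3). Copied 'WWA' from pos 8. Output: "WWWWWWWWWWAWWA"
Token 8: backref(off=5, len=4). Copied 'WAWW' from pos 9. Output: "WWWWWWWWWWAWWAWAWW"
Token 9: backref(off=1, len=1). Copied 'W' from pos 17. Output: "WWWWWWWWWWAWWAWAWWW"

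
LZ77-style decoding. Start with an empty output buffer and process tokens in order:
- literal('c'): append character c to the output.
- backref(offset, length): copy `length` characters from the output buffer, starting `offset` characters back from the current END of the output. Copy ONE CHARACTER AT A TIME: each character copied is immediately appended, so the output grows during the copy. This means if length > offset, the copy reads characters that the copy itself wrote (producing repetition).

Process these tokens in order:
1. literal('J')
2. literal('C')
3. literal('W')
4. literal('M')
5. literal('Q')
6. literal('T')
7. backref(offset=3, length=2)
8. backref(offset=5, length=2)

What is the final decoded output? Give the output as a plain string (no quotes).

Answer: JCWMQTMQMQ

Derivation:
Token 1: literal('J'). Output: "J"
Token 2: literal('C'). Output: "JC"
Token 3: literal('W'). Output: "JCW"
Token 4: literal('M'). Output: "JCWM"
Token 5: literal('Q'). Output: "JCWMQ"
Token 6: literal('T'). Output: "JCWMQT"
Token 7: backref(off=3, len=2). Copied 'MQ' from pos 3. Output: "JCWMQTMQ"
Token 8: backref(off=5, len=2). Copied 'MQ' from pos 3. Output: "JCWMQTMQMQ"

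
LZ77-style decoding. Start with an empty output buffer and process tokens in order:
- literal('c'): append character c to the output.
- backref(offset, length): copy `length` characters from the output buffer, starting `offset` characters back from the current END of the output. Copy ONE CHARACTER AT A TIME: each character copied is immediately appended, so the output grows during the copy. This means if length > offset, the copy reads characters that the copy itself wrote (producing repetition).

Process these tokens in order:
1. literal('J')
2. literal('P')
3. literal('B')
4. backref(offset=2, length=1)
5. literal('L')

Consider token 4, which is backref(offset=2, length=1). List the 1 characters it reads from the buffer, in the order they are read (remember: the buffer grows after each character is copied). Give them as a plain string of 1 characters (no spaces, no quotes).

Token 1: literal('J'). Output: "J"
Token 2: literal('P'). Output: "JP"
Token 3: literal('B'). Output: "JPB"
Token 4: backref(off=2, len=1). Buffer before: "JPB" (len 3)
  byte 1: read out[1]='P', append. Buffer now: "JPBP"

Answer: P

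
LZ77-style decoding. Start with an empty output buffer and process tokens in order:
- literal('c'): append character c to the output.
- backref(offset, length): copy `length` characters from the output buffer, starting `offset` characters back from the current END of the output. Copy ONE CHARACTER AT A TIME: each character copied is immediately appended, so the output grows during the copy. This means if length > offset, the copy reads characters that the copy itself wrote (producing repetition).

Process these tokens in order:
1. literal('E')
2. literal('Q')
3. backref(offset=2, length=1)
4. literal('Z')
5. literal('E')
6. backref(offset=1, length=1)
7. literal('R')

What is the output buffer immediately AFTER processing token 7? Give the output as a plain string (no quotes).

Answer: EQEZEER

Derivation:
Token 1: literal('E'). Output: "E"
Token 2: literal('Q'). Output: "EQ"
Token 3: backref(off=2, len=1). Copied 'E' from pos 0. Output: "EQE"
Token 4: literal('Z'). Output: "EQEZ"
Token 5: literal('E'). Output: "EQEZE"
Token 6: backref(off=1, len=1). Copied 'E' from pos 4. Output: "EQEZEE"
Token 7: literal('R'). Output: "EQEZEER"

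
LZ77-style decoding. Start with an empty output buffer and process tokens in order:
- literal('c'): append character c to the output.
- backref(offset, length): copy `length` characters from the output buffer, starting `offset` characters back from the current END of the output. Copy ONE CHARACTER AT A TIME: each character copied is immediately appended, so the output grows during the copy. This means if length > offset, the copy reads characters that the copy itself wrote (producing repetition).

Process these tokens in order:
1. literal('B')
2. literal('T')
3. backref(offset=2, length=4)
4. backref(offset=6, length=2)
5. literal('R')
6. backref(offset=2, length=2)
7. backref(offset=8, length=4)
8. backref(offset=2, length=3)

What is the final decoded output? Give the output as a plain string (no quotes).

Token 1: literal('B'). Output: "B"
Token 2: literal('T'). Output: "BT"
Token 3: backref(off=2, len=4) (overlapping!). Copied 'BTBT' from pos 0. Output: "BTBTBT"
Token 4: backref(off=6, len=2). Copied 'BT' from pos 0. Output: "BTBTBTBT"
Token 5: literal('R'). Output: "BTBTBTBTR"
Token 6: backref(off=2, len=2). Copied 'TR' from pos 7. Output: "BTBTBTBTRTR"
Token 7: backref(off=8, len=4). Copied 'TBTB' from pos 3. Output: "BTBTBTBTRTRTBTB"
Token 8: backref(off=2, len=3) (overlapping!). Copied 'TBT' from pos 13. Output: "BTBTBTBTRTRTBTBTBT"

Answer: BTBTBTBTRTRTBTBTBT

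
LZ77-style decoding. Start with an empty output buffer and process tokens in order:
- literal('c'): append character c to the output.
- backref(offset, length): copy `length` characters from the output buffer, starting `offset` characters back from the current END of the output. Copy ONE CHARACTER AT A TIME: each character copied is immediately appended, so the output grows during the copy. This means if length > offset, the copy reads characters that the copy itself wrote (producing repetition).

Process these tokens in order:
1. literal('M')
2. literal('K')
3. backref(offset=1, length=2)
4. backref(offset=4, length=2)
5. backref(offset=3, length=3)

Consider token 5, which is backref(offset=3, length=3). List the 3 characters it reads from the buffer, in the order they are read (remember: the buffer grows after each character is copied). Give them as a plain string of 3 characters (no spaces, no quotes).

Token 1: literal('M'). Output: "M"
Token 2: literal('K'). Output: "MK"
Token 3: backref(off=1, len=2) (overlapping!). Copied 'KK' from pos 1. Output: "MKKK"
Token 4: backref(off=4, len=2). Copied 'MK' from pos 0. Output: "MKKKMK"
Token 5: backref(off=3, len=3). Buffer before: "MKKKMK" (len 6)
  byte 1: read out[3]='K', append. Buffer now: "MKKKMKK"
  byte 2: read out[4]='M', append. Buffer now: "MKKKMKKM"
  byte 3: read out[5]='K', append. Buffer now: "MKKKMKKMK"

Answer: KMK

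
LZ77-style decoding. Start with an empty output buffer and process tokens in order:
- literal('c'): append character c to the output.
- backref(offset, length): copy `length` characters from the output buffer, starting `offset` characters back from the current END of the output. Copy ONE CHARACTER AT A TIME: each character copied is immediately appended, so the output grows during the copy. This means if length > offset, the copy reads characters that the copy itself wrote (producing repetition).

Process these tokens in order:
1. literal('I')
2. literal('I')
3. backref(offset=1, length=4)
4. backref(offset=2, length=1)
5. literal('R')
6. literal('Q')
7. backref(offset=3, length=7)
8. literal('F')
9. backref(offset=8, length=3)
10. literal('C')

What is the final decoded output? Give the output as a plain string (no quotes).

Answer: IIIIIIIRQIRQIRQIFIRQC

Derivation:
Token 1: literal('I'). Output: "I"
Token 2: literal('I'). Output: "II"
Token 3: backref(off=1, len=4) (overlapping!). Copied 'IIII' from pos 1. Output: "IIIIII"
Token 4: backref(off=2, len=1). Copied 'I' from pos 4. Output: "IIIIIII"
Token 5: literal('R'). Output: "IIIIIIIR"
Token 6: literal('Q'). Output: "IIIIIIIRQ"
Token 7: backref(off=3, len=7) (overlapping!). Copied 'IRQIRQI' from pos 6. Output: "IIIIIIIRQIRQIRQI"
Token 8: literal('F'). Output: "IIIIIIIRQIRQIRQIF"
Token 9: backref(off=8, len=3). Copied 'IRQ' from pos 9. Output: "IIIIIIIRQIRQIRQIFIRQ"
Token 10: literal('C'). Output: "IIIIIIIRQIRQIRQIFIRQC"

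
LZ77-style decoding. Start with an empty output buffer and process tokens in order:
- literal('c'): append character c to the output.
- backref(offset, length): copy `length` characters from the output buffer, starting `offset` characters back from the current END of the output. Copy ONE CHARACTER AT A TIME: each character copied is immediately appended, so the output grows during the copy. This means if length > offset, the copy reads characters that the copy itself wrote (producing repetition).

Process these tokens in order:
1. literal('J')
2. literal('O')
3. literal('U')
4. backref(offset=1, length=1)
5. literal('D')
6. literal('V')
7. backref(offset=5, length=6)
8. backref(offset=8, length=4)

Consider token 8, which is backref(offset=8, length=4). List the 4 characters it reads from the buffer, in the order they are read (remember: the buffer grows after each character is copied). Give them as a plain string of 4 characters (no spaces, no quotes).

Answer: DVOU

Derivation:
Token 1: literal('J'). Output: "J"
Token 2: literal('O'). Output: "JO"
Token 3: literal('U'). Output: "JOU"
Token 4: backref(off=1, len=1). Copied 'U' from pos 2. Output: "JOUU"
Token 5: literal('D'). Output: "JOUUD"
Token 6: literal('V'). Output: "JOUUDV"
Token 7: backref(off=5, len=6) (overlapping!). Copied 'OUUDVO' from pos 1. Output: "JOUUDVOUUDVO"
Token 8: backref(off=8, len=4). Buffer before: "JOUUDVOUUDVO" (len 12)
  byte 1: read out[4]='D', append. Buffer now: "JOUUDVOUUDVOD"
  byte 2: read out[5]='V', append. Buffer now: "JOUUDVOUUDVODV"
  byte 3: read out[6]='O', append. Buffer now: "JOUUDVOUUDVODVO"
  byte 4: read out[7]='U', append. Buffer now: "JOUUDVOUUDVODVOU"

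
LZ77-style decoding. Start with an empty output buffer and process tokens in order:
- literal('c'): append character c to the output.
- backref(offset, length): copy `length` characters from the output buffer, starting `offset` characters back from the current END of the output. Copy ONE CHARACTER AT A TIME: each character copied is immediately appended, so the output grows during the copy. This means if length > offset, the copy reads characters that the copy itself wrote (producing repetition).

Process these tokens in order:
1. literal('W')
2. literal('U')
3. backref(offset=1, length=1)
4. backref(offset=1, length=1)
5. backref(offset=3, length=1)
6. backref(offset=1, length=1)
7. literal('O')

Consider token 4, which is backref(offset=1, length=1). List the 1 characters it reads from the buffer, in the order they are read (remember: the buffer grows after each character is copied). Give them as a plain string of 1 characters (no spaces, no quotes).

Answer: U

Derivation:
Token 1: literal('W'). Output: "W"
Token 2: literal('U'). Output: "WU"
Token 3: backref(off=1, len=1). Copied 'U' from pos 1. Output: "WUU"
Token 4: backref(off=1, len=1). Buffer before: "WUU" (len 3)
  byte 1: read out[2]='U', append. Buffer now: "WUUU"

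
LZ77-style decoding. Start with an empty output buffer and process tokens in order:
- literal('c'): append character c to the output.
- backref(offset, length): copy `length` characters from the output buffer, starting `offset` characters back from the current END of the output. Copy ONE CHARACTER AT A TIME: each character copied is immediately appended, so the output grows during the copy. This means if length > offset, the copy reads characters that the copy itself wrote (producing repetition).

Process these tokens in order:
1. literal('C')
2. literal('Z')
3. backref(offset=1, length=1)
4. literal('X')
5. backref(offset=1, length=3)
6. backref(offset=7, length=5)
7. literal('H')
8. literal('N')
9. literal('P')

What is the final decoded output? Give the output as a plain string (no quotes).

Answer: CZZXXXXCZZXXHNP

Derivation:
Token 1: literal('C'). Output: "C"
Token 2: literal('Z'). Output: "CZ"
Token 3: backref(off=1, len=1). Copied 'Z' from pos 1. Output: "CZZ"
Token 4: literal('X'). Output: "CZZX"
Token 5: backref(off=1, len=3) (overlapping!). Copied 'XXX' from pos 3. Output: "CZZXXXX"
Token 6: backref(off=7, len=5). Copied 'CZZXX' from pos 0. Output: "CZZXXXXCZZXX"
Token 7: literal('H'). Output: "CZZXXXXCZZXXH"
Token 8: literal('N'). Output: "CZZXXXXCZZXXHN"
Token 9: literal('P'). Output: "CZZXXXXCZZXXHNP"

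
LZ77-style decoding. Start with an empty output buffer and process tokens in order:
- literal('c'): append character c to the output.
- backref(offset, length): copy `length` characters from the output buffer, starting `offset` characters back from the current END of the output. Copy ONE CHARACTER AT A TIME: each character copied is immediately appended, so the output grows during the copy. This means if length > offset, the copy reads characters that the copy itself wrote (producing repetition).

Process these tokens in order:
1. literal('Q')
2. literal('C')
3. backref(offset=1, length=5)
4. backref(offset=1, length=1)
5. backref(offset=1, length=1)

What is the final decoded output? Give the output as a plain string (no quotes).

Token 1: literal('Q'). Output: "Q"
Token 2: literal('C'). Output: "QC"
Token 3: backref(off=1, len=5) (overlapping!). Copied 'CCCCC' from pos 1. Output: "QCCCCCC"
Token 4: backref(off=1, len=1). Copied 'C' from pos 6. Output: "QCCCCCCC"
Token 5: backref(off=1, len=1). Copied 'C' from pos 7. Output: "QCCCCCCCC"

Answer: QCCCCCCCC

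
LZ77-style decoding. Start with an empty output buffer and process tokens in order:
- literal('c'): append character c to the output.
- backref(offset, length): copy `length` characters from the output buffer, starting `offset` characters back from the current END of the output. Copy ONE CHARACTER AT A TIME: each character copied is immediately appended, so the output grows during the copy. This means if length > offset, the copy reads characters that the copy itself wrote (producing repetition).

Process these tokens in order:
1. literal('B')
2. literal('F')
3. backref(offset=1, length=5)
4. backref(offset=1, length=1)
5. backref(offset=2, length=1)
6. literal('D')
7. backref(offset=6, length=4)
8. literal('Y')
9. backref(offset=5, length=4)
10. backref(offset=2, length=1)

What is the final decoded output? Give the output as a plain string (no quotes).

Token 1: literal('B'). Output: "B"
Token 2: literal('F'). Output: "BF"
Token 3: backref(off=1, len=5) (overlapping!). Copied 'FFFFF' from pos 1. Output: "BFFFFFF"
Token 4: backref(off=1, len=1). Copied 'F' from pos 6. Output: "BFFFFFFF"
Token 5: backref(off=2, len=1). Copied 'F' from pos 6. Output: "BFFFFFFFF"
Token 6: literal('D'). Output: "BFFFFFFFFD"
Token 7: backref(off=6, len=4). Copied 'FFFF' from pos 4. Output: "BFFFFFFFFDFFFF"
Token 8: literal('Y'). Output: "BFFFFFFFFDFFFFY"
Token 9: backref(off=5, len=4). Copied 'FFFF' from pos 10. Output: "BFFFFFFFFDFFFFYFFFF"
Token 10: backref(off=2, len=1). Copied 'F' from pos 17. Output: "BFFFFFFFFDFFFFYFFFFF"

Answer: BFFFFFFFFDFFFFYFFFFF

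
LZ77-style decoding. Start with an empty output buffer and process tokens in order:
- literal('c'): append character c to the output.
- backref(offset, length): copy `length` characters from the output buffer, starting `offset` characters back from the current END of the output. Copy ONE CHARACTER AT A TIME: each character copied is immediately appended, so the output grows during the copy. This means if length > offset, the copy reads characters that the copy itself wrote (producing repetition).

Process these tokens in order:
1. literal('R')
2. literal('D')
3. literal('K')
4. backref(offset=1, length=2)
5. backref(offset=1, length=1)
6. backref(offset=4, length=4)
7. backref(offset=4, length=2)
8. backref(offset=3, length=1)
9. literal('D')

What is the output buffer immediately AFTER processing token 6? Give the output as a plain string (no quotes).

Token 1: literal('R'). Output: "R"
Token 2: literal('D'). Output: "RD"
Token 3: literal('K'). Output: "RDK"
Token 4: backref(off=1, len=2) (overlapping!). Copied 'KK' from pos 2. Output: "RDKKK"
Token 5: backref(off=1, len=1). Copied 'K' from pos 4. Output: "RDKKKK"
Token 6: backref(off=4, len=4). Copied 'KKKK' from pos 2. Output: "RDKKKKKKKK"

Answer: RDKKKKKKKK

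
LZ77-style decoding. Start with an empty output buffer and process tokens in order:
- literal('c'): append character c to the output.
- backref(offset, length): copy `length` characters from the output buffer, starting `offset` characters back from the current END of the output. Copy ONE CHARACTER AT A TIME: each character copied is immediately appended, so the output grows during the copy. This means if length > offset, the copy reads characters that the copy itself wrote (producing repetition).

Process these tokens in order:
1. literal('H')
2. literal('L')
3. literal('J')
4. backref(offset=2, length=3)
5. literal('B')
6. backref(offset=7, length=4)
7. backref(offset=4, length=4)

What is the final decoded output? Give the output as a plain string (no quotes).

Answer: HLJLJLBHLJLHLJL

Derivation:
Token 1: literal('H'). Output: "H"
Token 2: literal('L'). Output: "HL"
Token 3: literal('J'). Output: "HLJ"
Token 4: backref(off=2, len=3) (overlapping!). Copied 'LJL' from pos 1. Output: "HLJLJL"
Token 5: literal('B'). Output: "HLJLJLB"
Token 6: backref(off=7, len=4). Copied 'HLJL' from pos 0. Output: "HLJLJLBHLJL"
Token 7: backref(off=4, len=4). Copied 'HLJL' from pos 7. Output: "HLJLJLBHLJLHLJL"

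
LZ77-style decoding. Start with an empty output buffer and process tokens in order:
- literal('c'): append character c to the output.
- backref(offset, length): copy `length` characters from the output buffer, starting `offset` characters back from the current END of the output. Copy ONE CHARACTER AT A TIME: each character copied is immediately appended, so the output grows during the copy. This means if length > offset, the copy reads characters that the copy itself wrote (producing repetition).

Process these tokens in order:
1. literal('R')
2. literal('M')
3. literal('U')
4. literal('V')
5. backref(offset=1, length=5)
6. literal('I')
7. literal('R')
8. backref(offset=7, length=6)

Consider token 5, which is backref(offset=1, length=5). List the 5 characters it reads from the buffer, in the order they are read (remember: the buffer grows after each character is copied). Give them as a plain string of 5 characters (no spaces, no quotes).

Answer: VVVVV

Derivation:
Token 1: literal('R'). Output: "R"
Token 2: literal('M'). Output: "RM"
Token 3: literal('U'). Output: "RMU"
Token 4: literal('V'). Output: "RMUV"
Token 5: backref(off=1, len=5). Buffer before: "RMUV" (len 4)
  byte 1: read out[3]='V', append. Buffer now: "RMUVV"
  byte 2: read out[4]='V', append. Buffer now: "RMUVVV"
  byte 3: read out[5]='V', append. Buffer now: "RMUVVVV"
  byte 4: read out[6]='V', append. Buffer now: "RMUVVVVV"
  byte 5: read out[7]='V', append. Buffer now: "RMUVVVVVV"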